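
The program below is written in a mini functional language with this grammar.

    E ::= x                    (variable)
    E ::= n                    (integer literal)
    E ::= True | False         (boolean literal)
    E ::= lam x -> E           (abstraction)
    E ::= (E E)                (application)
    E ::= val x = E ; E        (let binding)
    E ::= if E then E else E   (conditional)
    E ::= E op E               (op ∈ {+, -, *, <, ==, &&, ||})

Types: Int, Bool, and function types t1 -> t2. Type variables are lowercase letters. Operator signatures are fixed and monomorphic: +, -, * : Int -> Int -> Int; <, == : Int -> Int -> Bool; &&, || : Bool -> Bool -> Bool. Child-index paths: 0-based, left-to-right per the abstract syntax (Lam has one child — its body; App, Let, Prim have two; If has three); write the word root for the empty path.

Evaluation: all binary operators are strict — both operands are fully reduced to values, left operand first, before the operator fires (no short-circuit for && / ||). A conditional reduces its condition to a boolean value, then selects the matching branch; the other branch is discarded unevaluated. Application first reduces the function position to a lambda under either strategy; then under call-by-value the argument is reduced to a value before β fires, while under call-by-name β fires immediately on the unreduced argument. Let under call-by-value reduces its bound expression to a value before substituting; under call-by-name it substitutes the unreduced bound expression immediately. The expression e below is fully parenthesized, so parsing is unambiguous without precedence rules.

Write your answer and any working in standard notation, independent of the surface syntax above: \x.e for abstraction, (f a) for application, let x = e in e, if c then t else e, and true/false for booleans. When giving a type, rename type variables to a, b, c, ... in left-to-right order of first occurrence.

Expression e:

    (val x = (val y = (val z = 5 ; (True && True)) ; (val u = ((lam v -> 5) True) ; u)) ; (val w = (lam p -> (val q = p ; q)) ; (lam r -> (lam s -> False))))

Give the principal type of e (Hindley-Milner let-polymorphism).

Answer: a -> b -> Bool

Derivation:
let z : Int
  unify Bool ~ Bool
  unify Bool ~ Bool
let y : Bool
\v._ : a -> Int
  unify a -> Int ~ Bool -> b
  unify a ~ Bool
  unify Int ~ b
_ _ : Int
let u : Int
u : Int
let x : Int
p : c
let q : c
q : c
\p._ : c -> c
let w : forall. c -> c
\s._ : e -> Bool
\r._ : d -> e -> Bool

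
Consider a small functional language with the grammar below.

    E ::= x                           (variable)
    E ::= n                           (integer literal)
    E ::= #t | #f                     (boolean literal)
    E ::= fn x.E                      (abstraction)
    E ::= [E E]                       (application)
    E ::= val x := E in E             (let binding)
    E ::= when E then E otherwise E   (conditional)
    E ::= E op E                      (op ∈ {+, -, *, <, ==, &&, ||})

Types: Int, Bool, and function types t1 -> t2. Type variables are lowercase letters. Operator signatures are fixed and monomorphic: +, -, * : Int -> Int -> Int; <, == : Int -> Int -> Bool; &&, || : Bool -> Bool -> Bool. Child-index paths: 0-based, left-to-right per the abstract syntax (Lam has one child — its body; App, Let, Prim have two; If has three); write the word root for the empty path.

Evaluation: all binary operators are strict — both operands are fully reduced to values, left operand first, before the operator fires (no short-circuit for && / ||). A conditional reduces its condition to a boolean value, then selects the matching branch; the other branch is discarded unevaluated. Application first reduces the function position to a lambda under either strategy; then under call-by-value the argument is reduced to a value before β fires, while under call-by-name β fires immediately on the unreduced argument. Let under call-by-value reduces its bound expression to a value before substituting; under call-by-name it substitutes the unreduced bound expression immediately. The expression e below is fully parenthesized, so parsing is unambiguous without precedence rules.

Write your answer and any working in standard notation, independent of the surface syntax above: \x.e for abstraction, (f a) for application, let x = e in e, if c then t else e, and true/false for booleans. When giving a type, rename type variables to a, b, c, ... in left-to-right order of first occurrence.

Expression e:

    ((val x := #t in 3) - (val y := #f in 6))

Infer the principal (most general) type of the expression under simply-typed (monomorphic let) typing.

Trace:
let x : Bool
  unify Int ~ Int
let y : Bool
  unify Int ~ Int

Answer: Int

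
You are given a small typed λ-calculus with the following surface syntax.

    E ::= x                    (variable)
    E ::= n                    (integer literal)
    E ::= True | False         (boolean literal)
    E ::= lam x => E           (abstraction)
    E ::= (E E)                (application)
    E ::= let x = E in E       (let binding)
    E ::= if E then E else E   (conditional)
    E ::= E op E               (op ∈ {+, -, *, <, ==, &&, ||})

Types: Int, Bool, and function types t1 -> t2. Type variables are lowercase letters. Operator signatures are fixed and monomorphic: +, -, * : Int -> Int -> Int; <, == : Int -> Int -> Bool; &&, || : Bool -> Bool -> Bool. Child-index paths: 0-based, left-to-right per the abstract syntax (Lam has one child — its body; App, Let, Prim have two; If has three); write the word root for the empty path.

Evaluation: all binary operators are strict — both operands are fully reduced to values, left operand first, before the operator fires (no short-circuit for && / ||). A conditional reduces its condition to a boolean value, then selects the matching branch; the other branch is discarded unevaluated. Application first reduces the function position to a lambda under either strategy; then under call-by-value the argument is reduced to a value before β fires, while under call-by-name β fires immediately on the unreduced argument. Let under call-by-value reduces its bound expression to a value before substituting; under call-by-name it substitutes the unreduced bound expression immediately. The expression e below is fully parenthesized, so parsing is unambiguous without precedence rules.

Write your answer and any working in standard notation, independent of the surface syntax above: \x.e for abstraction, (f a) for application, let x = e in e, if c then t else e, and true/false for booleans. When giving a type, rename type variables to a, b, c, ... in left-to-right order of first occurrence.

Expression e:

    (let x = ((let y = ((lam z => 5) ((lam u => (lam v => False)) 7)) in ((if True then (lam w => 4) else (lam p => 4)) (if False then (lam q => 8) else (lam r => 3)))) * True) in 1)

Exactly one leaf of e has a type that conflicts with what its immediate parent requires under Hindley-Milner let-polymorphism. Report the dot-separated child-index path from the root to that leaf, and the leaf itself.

Answer: 0.1 : true

Derivation:
\z._ : a -> Int
\v._ : c -> Bool
\u._ : b -> c -> Bool
  unify b -> c -> Bool ~ Int -> d
  unify b ~ Int
  unify c -> Bool ~ d
_ _ : c -> Bool
  unify a -> Int ~ (c -> Bool) -> e
  unify a ~ c -> Bool
  unify Int ~ e
_ _ : Int
let y : Int
  unify Bool ~ Bool
\w._ : f -> Int
\p._ : g -> Int
  unify f -> Int ~ g -> Int
  unify f ~ g
  unify Int ~ Int
  unify Bool ~ Bool
\q._ : h -> Int
\r._ : i -> Int
  unify h -> Int ~ i -> Int
  unify h ~ i
  unify Int ~ Int
  unify g -> Int ~ (i -> Int) -> j
  unify g ~ i -> Int
  unify Int ~ j
_ _ : Int
  unify Int ~ Int
  unify Bool ~ Int
  FAIL: mismatch Bool ~ Int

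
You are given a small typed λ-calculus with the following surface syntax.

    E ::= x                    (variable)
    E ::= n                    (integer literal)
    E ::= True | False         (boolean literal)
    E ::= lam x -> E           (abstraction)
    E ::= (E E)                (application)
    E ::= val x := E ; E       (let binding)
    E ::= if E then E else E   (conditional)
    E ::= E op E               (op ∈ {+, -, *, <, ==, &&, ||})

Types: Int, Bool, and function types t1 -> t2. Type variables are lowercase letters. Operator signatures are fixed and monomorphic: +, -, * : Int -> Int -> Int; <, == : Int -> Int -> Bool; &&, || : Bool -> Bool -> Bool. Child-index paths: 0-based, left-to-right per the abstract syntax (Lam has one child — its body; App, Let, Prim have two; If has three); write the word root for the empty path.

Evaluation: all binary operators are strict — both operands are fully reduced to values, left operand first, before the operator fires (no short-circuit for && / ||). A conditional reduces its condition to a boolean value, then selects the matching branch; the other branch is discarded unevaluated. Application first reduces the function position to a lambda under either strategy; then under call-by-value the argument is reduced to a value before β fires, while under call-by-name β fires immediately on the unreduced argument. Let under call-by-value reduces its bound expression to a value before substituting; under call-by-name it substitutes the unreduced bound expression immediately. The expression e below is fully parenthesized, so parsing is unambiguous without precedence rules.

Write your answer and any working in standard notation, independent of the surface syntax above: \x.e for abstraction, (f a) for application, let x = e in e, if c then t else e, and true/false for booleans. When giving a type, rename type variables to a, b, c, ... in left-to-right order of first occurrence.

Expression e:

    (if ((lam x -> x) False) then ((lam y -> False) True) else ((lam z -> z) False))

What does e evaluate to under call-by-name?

Answer: false

Derivation:
step 0: (if ((\x.x) false) then ((\y.false) true) else ((\z.z) false))
step 1: [beta@0] (if false then ((\y.false) true) else ((\z.z) false))
step 2: [if@root] ((\z.z) false)
step 3: [beta@root] false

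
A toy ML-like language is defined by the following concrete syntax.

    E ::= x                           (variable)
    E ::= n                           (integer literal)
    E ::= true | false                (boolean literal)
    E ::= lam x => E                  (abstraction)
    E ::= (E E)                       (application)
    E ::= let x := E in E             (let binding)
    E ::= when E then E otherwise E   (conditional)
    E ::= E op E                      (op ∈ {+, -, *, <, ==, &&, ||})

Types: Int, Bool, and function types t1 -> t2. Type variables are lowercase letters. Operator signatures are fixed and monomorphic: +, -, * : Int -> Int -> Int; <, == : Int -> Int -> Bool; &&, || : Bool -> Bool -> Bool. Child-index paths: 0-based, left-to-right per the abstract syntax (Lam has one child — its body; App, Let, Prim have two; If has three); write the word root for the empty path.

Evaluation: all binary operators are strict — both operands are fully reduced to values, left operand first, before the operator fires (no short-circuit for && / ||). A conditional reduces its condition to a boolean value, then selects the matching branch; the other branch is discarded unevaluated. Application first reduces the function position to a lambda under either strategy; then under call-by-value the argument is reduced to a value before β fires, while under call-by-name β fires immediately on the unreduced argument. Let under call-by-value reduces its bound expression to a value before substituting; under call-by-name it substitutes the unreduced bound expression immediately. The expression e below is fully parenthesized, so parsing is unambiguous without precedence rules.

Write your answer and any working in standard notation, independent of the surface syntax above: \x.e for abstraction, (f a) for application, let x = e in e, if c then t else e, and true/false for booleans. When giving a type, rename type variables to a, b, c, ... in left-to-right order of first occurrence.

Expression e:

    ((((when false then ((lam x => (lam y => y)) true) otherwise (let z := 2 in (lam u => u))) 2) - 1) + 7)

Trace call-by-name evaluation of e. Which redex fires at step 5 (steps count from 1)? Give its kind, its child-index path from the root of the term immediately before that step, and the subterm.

Answer: delta at root : (1 + 7)

Derivation:
step 0: ((((if false then ((\x.(\y.y)) true) else (let z = 2 in (\u.u))) 2) - 1) + 7)
step 1: [if@0.0.0] ((((let z = 2 in (\u.u)) 2) - 1) + 7)
step 2: [let@0.0.0] ((((\u.u) 2) - 1) + 7)
step 3: [beta@0.0] ((2 - 1) + 7)
step 4: [delta@0] (1 + 7)
step 5: [delta@root] 8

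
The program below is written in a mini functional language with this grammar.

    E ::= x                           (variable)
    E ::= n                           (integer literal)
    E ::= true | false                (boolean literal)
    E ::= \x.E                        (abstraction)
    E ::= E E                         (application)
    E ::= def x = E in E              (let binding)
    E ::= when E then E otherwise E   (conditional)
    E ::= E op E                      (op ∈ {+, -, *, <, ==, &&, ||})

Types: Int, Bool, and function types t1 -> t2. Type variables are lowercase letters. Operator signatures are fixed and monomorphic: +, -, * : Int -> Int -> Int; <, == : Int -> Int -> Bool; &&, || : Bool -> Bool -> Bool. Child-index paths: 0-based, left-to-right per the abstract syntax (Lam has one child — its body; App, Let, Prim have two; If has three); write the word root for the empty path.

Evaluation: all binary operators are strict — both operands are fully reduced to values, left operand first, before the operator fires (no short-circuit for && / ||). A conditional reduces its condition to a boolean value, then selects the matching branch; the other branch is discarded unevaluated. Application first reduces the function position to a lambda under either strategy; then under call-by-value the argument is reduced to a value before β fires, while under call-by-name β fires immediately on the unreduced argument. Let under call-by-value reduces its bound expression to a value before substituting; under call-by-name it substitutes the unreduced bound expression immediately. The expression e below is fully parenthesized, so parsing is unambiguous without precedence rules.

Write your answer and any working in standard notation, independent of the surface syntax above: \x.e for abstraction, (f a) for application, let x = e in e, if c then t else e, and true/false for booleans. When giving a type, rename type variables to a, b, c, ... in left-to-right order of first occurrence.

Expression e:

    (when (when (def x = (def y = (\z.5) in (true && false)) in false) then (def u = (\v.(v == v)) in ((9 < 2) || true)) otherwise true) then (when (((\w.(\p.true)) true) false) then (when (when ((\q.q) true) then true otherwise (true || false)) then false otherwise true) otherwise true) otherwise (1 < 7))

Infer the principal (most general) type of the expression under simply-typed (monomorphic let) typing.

Answer: Bool

Derivation:
\z._ : a -> Int
let y : a -> Int
  unify Bool ~ Bool
  unify Bool ~ Bool
let x : Bool
  unify Bool ~ Bool
v : b
  unify b ~ Int
v : Int
  unify Int ~ Int
\v._ : Int -> Bool
let u : Int -> Bool
  unify Int ~ Int
  unify Int ~ Int
  unify Bool ~ Bool
  unify Bool ~ Bool
  unify Bool ~ Bool
  unify Bool ~ Bool
\p._ : d -> Bool
\w._ : c -> d -> Bool
  unify c -> d -> Bool ~ Bool -> e
  unify c ~ Bool
  unify d -> Bool ~ e
_ _ : d -> Bool
  unify d -> Bool ~ Bool -> f
  unify d ~ Bool
  unify Bool ~ f
_ _ : Bool
  unify Bool ~ Bool
q : g
\q._ : g -> g
  unify g -> g ~ Bool -> h
  unify g ~ Bool
  unify Bool ~ h
_ _ : Bool
  unify Bool ~ Bool
  unify Bool ~ Bool
  unify Bool ~ Bool
  unify Bool ~ Bool
  unify Bool ~ Bool
  unify Bool ~ Bool
  unify Bool ~ Bool
  unify Int ~ Int
  unify Int ~ Int
  unify Bool ~ Bool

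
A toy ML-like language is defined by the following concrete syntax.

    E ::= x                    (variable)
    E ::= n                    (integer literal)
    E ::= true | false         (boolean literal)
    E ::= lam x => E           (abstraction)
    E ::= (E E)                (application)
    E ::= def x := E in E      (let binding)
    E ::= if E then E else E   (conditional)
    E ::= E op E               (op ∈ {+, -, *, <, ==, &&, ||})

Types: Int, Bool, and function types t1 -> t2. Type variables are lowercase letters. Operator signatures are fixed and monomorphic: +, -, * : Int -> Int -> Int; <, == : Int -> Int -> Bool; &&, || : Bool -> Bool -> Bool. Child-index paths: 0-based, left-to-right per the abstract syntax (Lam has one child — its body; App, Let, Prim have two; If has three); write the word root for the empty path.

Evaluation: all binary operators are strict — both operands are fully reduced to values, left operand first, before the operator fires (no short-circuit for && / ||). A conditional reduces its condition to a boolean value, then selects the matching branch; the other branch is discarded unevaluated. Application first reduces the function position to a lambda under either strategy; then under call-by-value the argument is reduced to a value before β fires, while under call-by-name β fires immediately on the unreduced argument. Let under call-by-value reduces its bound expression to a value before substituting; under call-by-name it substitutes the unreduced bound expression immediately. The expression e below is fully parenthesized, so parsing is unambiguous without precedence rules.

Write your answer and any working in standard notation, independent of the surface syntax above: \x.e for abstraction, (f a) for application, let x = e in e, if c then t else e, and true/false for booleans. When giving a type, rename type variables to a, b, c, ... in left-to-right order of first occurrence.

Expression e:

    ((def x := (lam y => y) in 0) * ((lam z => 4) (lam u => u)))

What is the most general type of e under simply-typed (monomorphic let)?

Answer: Int

Working:
y : a
\y._ : a -> a
let x : a -> a
  unify Int ~ Int
\z._ : b -> Int
u : c
\u._ : c -> c
  unify b -> Int ~ (c -> c) -> d
  unify b ~ c -> c
  unify Int ~ d
_ _ : Int
  unify Int ~ Int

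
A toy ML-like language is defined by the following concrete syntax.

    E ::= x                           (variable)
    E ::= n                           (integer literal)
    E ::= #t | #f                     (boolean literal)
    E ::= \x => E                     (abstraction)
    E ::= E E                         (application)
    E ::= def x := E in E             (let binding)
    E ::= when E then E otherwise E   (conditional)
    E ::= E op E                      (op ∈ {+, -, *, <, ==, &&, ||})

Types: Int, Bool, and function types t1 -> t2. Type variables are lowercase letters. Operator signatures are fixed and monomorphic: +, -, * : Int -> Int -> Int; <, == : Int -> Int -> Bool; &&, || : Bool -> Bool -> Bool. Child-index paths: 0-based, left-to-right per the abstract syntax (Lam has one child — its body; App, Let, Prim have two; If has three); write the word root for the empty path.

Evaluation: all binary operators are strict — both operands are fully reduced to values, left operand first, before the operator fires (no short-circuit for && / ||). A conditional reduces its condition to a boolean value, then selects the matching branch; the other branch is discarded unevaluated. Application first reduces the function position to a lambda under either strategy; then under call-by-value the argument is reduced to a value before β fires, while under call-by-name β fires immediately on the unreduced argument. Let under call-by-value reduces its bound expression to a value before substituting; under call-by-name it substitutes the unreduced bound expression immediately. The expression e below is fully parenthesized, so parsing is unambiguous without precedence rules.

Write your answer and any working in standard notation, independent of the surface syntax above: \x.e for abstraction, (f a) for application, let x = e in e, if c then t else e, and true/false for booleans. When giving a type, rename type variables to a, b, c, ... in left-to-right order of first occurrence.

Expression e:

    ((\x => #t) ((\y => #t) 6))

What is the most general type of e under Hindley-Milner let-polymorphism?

Answer: Bool

Trace:
\x._ : a -> Bool
\y._ : b -> Bool
  unify b -> Bool ~ Int -> c
  unify b ~ Int
  unify Bool ~ c
_ _ : Bool
  unify a -> Bool ~ Bool -> d
  unify a ~ Bool
  unify Bool ~ d
_ _ : Bool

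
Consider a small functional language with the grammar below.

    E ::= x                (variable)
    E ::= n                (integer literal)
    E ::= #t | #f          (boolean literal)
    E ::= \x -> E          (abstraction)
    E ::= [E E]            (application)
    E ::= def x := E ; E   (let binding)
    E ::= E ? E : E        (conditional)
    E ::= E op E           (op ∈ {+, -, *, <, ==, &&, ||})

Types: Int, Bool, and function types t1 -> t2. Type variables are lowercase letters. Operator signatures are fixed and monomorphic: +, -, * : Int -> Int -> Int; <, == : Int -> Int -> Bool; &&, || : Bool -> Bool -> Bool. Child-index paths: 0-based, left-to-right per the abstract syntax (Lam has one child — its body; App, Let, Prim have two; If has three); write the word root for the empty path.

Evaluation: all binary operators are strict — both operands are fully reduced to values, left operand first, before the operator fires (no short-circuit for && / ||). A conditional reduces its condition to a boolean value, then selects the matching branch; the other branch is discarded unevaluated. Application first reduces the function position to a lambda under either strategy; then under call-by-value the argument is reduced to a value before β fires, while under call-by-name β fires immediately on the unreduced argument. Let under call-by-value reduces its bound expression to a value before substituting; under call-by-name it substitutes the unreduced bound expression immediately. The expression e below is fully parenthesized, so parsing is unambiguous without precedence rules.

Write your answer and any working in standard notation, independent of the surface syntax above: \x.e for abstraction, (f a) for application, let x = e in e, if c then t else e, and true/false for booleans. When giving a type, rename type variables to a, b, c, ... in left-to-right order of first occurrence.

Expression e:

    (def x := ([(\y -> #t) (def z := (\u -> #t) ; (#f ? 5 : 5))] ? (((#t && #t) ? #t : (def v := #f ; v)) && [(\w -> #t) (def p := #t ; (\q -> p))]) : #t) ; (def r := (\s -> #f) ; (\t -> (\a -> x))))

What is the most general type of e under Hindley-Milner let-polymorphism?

Working:
\y._ : a -> Bool
\u._ : b -> Bool
let z : forall. b -> Bool
  unify Bool ~ Bool
  unify Int ~ Int
  unify a -> Bool ~ Int -> c
  unify a ~ Int
  unify Bool ~ c
_ _ : Bool
  unify Bool ~ Bool
  unify Bool ~ Bool
  unify Bool ~ Bool
  unify Bool ~ Bool
let v : Bool
v : Bool
  unify Bool ~ Bool
  unify Bool ~ Bool
\w._ : d -> Bool
let p : Bool
p : Bool
\q._ : e -> Bool
  unify d -> Bool ~ (e -> Bool) -> f
  unify d ~ e -> Bool
  unify Bool ~ f
_ _ : Bool
  unify Bool ~ Bool
  unify Bool ~ Bool
let x : Bool
\s._ : g -> Bool
let r : forall. g -> Bool
x : Bool
\a._ : i -> Bool
\t._ : h -> i -> Bool

Answer: a -> b -> Bool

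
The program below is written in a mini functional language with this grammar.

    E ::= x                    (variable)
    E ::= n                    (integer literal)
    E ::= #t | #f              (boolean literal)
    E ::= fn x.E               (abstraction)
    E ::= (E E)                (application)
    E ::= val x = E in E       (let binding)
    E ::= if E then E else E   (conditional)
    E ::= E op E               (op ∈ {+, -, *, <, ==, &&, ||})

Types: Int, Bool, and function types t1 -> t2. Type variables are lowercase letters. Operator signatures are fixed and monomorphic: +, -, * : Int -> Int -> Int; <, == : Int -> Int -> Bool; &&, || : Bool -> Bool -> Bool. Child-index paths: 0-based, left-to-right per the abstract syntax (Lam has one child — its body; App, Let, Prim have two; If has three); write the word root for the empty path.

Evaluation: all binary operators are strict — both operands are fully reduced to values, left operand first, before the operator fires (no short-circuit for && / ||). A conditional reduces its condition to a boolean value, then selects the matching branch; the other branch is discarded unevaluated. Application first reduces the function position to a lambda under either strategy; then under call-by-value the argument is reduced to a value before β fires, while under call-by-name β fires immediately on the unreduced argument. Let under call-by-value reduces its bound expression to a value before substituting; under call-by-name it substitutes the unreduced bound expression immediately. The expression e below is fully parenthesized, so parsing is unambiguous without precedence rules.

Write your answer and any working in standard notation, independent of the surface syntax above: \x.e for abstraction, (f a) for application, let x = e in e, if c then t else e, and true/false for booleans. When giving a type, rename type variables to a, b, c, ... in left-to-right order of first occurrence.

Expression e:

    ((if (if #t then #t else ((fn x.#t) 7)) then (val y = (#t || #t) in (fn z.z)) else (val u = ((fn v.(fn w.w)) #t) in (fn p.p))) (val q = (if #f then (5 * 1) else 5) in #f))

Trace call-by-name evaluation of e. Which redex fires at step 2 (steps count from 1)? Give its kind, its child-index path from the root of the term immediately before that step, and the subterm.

Trace:
step 0: ((if (if true then true else ((\x.true) 7)) then (let y = (true || true) in (\z.z)) else (let u = ((\v.(\w.w)) true) in (\p.p))) (let q = (if false then (5 * 1) else 5) in false))
step 1: [if@0.0] ((if true then (let y = (true || true) in (\z.z)) else (let u = ((\v.(\w.w)) true) in (\p.p))) (let q = (if false then (5 * 1) else 5) in false))
step 2: [if@0] ((let y = (true || true) in (\z.z)) (let q = (if false then (5 * 1) else 5) in false))

Answer: if at 0 : (if true then (let y = (true || true) in (\z.z)) else (let u = ((\v.(\w.w)) true) in (\p.p)))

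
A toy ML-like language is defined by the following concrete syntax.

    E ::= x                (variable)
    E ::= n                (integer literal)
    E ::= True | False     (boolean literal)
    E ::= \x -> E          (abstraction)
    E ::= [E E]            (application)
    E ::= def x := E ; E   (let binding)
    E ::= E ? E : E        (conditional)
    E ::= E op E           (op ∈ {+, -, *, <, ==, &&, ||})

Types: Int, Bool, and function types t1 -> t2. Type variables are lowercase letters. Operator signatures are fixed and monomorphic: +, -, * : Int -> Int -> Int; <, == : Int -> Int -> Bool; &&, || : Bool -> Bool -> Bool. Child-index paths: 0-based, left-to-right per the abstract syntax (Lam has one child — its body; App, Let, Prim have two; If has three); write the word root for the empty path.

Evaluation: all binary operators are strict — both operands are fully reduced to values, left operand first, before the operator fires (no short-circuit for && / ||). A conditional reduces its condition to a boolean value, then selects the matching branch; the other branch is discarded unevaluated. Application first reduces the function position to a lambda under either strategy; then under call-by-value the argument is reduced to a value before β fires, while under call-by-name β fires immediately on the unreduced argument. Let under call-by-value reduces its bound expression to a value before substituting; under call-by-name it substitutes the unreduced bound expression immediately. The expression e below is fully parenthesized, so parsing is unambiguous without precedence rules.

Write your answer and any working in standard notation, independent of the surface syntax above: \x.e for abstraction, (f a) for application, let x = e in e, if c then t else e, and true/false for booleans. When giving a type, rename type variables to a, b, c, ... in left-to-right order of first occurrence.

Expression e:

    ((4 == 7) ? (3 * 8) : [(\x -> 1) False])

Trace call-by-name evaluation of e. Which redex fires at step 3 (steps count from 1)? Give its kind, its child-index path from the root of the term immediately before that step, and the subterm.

Answer: beta at root : ((\x.1) false)

Working:
step 0: (if (4 == 7) then (3 * 8) else ((\x.1) false))
step 1: [delta@0] (if false then (3 * 8) else ((\x.1) false))
step 2: [if@root] ((\x.1) false)
step 3: [beta@root] 1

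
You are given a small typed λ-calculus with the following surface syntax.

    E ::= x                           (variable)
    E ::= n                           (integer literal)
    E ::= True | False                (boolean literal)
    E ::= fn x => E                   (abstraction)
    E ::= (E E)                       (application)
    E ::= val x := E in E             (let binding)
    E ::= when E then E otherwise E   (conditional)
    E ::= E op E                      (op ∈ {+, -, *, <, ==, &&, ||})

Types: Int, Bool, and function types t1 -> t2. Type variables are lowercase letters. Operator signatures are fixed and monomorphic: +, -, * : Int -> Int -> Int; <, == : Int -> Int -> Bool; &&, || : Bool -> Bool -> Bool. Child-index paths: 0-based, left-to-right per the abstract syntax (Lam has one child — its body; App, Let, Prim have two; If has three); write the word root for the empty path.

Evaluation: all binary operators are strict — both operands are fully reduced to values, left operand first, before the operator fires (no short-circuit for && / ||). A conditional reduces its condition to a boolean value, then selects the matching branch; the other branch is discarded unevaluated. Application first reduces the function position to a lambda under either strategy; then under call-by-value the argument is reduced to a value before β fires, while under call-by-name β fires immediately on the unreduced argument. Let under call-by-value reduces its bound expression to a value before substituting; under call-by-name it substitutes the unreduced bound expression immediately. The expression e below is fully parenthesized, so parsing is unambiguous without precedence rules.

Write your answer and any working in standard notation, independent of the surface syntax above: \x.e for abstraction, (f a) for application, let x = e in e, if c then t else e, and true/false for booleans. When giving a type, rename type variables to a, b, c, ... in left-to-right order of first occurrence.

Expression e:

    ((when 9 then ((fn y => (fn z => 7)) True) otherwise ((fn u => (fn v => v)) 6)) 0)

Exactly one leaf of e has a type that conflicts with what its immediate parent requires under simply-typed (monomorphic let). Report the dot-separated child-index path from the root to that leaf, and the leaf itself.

Answer: 0.0 : 9

Derivation:
  unify Int ~ Bool
  FAIL: mismatch Int ~ Bool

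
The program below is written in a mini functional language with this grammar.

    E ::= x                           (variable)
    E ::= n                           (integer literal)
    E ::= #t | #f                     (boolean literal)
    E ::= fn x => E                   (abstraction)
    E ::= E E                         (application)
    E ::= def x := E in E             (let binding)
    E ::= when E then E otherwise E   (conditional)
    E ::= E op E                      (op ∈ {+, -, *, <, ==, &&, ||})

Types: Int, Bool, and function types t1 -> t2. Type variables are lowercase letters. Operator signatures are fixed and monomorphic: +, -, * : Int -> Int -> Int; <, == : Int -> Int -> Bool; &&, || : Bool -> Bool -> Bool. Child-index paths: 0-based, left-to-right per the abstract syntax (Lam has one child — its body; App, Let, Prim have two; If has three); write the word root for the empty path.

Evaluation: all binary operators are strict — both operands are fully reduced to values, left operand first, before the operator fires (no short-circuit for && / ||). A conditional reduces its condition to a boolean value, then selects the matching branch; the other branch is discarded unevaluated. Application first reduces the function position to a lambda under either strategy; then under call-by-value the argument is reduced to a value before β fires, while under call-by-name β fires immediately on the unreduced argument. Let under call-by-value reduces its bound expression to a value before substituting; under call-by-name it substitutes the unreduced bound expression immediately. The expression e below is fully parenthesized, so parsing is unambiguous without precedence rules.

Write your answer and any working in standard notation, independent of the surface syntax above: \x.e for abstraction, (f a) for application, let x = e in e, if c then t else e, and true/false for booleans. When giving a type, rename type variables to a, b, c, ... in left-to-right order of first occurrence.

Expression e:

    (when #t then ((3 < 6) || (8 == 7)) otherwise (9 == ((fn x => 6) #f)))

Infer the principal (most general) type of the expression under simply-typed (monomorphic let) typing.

Answer: Bool

Trace:
  unify Bool ~ Bool
  unify Int ~ Int
  unify Int ~ Int
  unify Bool ~ Bool
  unify Int ~ Int
  unify Int ~ Int
  unify Bool ~ Bool
  unify Int ~ Int
\x._ : a -> Int
  unify a -> Int ~ Bool -> b
  unify a ~ Bool
  unify Int ~ b
_ _ : Int
  unify Int ~ Int
  unify Bool ~ Bool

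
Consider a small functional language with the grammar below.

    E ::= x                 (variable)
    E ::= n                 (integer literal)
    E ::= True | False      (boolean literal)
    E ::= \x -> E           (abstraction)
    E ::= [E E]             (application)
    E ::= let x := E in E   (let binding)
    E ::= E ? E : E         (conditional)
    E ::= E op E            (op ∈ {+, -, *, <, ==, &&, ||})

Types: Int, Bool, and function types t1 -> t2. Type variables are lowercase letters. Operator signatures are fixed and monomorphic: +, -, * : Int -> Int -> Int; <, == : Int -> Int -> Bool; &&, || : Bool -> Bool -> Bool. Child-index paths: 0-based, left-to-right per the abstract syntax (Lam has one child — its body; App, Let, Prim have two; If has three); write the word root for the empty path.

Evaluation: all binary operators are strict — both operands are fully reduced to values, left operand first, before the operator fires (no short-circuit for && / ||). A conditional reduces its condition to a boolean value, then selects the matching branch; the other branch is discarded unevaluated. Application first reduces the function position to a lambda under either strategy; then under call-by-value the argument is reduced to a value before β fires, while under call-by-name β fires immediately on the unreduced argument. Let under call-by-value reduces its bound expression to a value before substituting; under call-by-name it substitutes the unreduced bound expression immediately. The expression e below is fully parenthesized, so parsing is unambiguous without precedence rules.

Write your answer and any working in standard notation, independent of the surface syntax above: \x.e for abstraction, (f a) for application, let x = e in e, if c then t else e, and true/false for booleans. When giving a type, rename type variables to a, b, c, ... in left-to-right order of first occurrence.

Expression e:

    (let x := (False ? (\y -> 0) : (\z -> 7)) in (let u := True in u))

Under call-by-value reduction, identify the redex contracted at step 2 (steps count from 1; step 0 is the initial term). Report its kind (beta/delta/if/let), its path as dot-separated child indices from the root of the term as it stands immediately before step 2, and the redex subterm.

Working:
step 0: (let x = (if false then (\y.0) else (\z.7)) in (let u = true in u))
step 1: [if@0] (let x = (\z.7) in (let u = true in u))
step 2: [let@root] (let u = true in u)

Answer: let at root : (let x = (\z.7) in (let u = true in u))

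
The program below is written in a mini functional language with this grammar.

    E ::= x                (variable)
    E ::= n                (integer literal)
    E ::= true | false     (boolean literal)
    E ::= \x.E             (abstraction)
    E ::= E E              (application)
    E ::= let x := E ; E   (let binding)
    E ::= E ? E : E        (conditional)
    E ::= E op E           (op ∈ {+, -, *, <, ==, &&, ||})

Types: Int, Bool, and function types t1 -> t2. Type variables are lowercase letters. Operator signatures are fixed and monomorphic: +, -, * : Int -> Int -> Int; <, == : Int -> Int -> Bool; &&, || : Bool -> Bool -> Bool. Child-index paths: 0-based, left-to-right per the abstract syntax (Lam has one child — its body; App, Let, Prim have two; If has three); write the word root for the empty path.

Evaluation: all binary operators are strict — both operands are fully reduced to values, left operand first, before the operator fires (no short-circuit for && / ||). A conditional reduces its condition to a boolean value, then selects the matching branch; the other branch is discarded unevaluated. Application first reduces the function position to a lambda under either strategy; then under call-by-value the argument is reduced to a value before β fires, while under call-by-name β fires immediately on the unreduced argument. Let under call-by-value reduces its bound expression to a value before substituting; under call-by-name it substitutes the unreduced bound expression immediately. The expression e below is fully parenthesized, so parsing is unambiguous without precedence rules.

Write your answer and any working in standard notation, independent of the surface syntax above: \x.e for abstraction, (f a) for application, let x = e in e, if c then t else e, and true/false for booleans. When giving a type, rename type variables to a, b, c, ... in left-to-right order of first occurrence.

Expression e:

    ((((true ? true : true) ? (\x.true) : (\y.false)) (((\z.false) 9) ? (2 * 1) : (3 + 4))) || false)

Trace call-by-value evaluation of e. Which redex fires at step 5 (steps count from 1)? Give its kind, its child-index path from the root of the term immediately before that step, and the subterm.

Trace:
step 0: (((if (if true then true else true) then (\x.true) else (\y.false)) (if ((\z.false) 9) then (2 * 1) else (3 + 4))) || false)
step 1: [if@0.0.0] (((if true then (\x.true) else (\y.false)) (if ((\z.false) 9) then (2 * 1) else (3 + 4))) || false)
step 2: [if@0.0] (((\x.true) (if ((\z.false) 9) then (2 * 1) else (3 + 4))) || false)
step 3: [beta@0.1.0] (((\x.true) (if false then (2 * 1) else (3 + 4))) || false)
step 4: [if@0.1] (((\x.true) (3 + 4)) || false)
step 5: [delta@0.1] (((\x.true) 7) || false)

Answer: delta at 0.1 : (3 + 4)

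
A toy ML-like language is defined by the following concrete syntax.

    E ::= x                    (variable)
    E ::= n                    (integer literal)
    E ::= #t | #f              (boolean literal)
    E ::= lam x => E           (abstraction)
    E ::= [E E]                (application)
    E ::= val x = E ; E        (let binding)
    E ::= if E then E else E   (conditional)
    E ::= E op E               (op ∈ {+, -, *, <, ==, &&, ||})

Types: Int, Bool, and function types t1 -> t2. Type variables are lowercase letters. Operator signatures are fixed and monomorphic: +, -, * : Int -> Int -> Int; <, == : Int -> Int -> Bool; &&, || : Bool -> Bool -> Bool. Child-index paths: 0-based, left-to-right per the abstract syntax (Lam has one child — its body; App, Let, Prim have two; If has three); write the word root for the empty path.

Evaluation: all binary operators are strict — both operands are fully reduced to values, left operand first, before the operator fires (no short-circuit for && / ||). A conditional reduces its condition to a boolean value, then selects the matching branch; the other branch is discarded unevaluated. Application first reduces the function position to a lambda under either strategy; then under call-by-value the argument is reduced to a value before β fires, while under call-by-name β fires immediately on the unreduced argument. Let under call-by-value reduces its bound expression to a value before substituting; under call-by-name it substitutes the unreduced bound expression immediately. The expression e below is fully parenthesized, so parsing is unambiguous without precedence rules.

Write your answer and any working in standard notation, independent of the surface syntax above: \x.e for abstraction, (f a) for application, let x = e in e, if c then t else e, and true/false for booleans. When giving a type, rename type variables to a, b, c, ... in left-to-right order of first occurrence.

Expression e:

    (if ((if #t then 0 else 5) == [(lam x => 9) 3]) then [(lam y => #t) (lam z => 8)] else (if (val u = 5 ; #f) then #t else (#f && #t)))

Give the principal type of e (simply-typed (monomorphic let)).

Trace:
  unify Bool ~ Bool
  unify Int ~ Int
  unify Int ~ Int
\x._ : a -> Int
  unify a -> Int ~ Int -> b
  unify a ~ Int
  unify Int ~ b
_ _ : Int
  unify Int ~ Int
  unify Bool ~ Bool
\y._ : c -> Bool
\z._ : d -> Int
  unify c -> Bool ~ (d -> Int) -> e
  unify c ~ d -> Int
  unify Bool ~ e
_ _ : Bool
let u : Int
  unify Bool ~ Bool
  unify Bool ~ Bool
  unify Bool ~ Bool
  unify Bool ~ Bool
  unify Bool ~ Bool

Answer: Bool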